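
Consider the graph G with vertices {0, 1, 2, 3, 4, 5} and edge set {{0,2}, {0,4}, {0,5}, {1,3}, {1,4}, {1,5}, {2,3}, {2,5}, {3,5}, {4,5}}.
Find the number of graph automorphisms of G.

Vertex 5 is the unique vertex of degree 5; the remaining 5 vertices each have degree 3 and induce a cycle, so G is the wheel on 6 vertices with hub 5. Every automorphism fixes the hub and acts on the rim 5-cycle, so Aut(G) ≅ Aut(C_5) = D_5 of order 10.

10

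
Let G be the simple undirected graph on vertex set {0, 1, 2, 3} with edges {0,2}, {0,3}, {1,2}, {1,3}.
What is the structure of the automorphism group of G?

G is 2-regular and bipartite on 2^2 = 4 vertices with girth 4; it is the hypercube graph Q_2. The symmetry group of the 2-cube is the hyperoctahedral group B_2 = Z_2 ≀ S_2, of order 2^2·2! = 8.

the dihedral group of order 8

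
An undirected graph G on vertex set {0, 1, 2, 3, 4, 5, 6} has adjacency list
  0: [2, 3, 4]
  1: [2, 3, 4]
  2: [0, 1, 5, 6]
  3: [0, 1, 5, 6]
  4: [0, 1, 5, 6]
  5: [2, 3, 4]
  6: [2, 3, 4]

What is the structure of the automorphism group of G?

S_3 × S_4

The vertices split by degree into {2, 3, 4} (degree 4) and {0, 1, 5, 6} (degree 3); every edge runs between the two parts, so G is the complete bipartite graph K_{3,4}. The parts have unequal sizes, so no automorphism swaps them; each part is permuted independently, giving S_3 × S_4 of order 3!·4! = 144.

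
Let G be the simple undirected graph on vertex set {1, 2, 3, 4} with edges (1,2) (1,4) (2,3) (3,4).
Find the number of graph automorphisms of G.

G is 2-regular and bipartite on 2^2 = 4 vertices with girth 4; it is the hypercube graph Q_2. Aut(Q_2) consists of the signed permutations of the 2 coordinate axes: 2! permutations times 2^2 sign flips, so |Aut| = 2^2·2! = 8.

8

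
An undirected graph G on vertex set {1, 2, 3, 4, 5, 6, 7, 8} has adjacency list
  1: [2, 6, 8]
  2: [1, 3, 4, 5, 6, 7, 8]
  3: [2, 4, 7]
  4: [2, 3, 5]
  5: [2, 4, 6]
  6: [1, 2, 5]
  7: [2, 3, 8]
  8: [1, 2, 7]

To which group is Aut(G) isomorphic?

the dihedral group of order 14

Vertex 2 is the unique vertex of degree 7; the remaining 7 vertices each have degree 3 and induce a cycle, so G is the wheel on 8 vertices with hub 2. Every automorphism fixes the hub and acts on the rim 7-cycle, so Aut(G) ≅ Aut(C_7) = D_7 of order 14.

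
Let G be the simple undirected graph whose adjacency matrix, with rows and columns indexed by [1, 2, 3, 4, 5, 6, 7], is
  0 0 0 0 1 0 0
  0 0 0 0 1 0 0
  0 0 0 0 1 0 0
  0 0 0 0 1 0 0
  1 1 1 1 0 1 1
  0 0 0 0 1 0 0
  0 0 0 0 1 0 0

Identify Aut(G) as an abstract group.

S_6

Vertex 5 has degree 6 and every other vertex has degree 1, so G is the star K_{1,6} with centre 5. The 6 leaves are pairwise interchangeable while the centre is fixed, giving Aut(G) = S_6.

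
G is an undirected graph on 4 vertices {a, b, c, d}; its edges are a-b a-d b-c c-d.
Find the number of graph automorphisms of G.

G is 2-regular and bipartite on 2^2 = 4 vertices with girth 4; it is the hypercube graph Q_2. Aut(Q_2) consists of the signed permutations of the 2 coordinate axes: 2! permutations times 2^2 sign flips, so |Aut| = 2^2·2! = 8.

8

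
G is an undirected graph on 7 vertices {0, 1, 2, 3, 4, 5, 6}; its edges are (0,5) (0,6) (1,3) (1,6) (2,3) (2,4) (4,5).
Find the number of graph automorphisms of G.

G is 2-regular and connected on 7 vertices, i.e. the cycle C_7. The automorphisms of the 7-cycle are exactly the symmetries of a regular 7-gon: the dihedral group D_7, |D_7| = 14.

14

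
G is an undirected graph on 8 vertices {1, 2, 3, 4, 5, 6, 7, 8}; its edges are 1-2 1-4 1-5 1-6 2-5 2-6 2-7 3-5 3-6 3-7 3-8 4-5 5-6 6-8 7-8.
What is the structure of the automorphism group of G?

Degrees alone do not determine every vertex (e.g. 1 and 2 both have degree 4), but their neighbour-degree multisets differ: N(1) has degrees [2, 4, 5, 5] while N(2) has degrees [3, 4, 5, 5]. Repeating this refinement separates all vertices, so the only automorphism is the identity.

the trivial group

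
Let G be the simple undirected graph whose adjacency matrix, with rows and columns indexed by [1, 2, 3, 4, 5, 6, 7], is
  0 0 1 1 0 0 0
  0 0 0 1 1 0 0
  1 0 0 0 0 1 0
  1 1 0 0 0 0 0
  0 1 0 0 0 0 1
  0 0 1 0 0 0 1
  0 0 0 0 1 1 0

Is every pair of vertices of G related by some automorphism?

Yes

G is 2-regular and connected on 7 vertices, i.e. the cycle C_7. C_7 has 7 rotations and 7 reflections, so Aut(C_7) ≅ D_7 of order 14. This group acts transitively on the 7 vertices.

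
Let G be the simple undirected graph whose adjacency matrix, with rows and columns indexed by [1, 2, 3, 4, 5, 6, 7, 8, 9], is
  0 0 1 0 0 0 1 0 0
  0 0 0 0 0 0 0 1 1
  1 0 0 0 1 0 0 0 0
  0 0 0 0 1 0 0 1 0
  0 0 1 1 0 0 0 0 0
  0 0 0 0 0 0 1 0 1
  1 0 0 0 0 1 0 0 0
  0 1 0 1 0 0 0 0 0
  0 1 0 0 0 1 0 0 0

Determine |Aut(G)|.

G is 2-regular and connected on 9 vertices, i.e. the cycle C_9. The automorphisms of the 9-cycle are exactly the symmetries of a regular 9-gon: the dihedral group D_9, |D_9| = 18.

18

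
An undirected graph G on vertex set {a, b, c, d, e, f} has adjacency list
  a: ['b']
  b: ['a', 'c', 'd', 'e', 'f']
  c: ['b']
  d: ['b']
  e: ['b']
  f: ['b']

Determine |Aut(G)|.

120

Vertex b has degree 5 and every other vertex has degree 1, so G is the star K_{1,5} with centre b. Any automorphism fixes the centre and permutes the 5 leaves freely, so Aut(G) ≅ S_5 of order 5! = 120.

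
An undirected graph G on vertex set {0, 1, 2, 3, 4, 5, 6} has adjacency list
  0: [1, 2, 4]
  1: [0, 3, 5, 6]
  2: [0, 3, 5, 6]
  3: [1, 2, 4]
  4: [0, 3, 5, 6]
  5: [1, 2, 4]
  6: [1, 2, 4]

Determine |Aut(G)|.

The vertices split by degree into {1, 2, 4} (degree 4) and {0, 3, 5, 6} (degree 3); every edge runs between the two parts, so G is the complete bipartite graph K_{3,4}. The parts have unequal sizes, so no automorphism swaps them; each part is permuted independently, giving S_3 × S_4 of order 3!·4! = 144.

144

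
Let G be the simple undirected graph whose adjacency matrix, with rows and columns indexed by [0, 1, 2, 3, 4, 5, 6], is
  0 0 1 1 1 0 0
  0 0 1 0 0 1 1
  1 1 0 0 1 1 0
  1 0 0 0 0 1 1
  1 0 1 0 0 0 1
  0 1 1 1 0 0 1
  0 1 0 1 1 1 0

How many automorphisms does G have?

1

The degree sequence is [3, 3, 4, 3, 3, 4, 4]. Checking the degree-preserving permutations of the vertex set shows that none except the identity preserves every edge, so Aut(G) is trivial.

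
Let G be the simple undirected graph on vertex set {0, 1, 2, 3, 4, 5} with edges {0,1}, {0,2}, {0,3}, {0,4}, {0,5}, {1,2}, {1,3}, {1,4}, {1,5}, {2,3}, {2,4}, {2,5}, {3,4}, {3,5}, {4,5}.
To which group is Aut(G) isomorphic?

All 6 vertices are pairwise adjacent: G = K_6. Every bijection on the vertex set is an automorphism of K_6; hence Aut(K_6) ≅ S_6, order 720.

S_6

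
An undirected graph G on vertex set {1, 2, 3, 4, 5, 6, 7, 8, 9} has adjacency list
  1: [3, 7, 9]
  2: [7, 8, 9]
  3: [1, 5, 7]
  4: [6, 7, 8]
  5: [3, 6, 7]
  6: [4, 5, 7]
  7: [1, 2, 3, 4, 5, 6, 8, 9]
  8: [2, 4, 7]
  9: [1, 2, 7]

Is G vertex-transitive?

No

Vertex 7 is the only vertex of degree 8, so every automorphism fixes it; G is not vertex-transitive.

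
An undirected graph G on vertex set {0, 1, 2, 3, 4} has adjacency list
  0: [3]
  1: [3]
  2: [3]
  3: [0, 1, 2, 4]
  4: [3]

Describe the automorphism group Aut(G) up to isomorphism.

the symmetric group on 4 letters

Vertex 3 has degree 4 and every other vertex has degree 1, so G is the star K_{1,4} with centre 3. Any automorphism fixes the centre and permutes the 4 leaves freely, so Aut(G) ≅ S_4 of order 4! = 24.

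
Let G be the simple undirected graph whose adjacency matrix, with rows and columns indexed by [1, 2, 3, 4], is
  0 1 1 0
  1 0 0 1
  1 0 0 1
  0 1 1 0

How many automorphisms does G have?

8

Every vertex has degree 2 and the graph is connected, so G is the 4-cycle C_4. C_4 has 4 rotations and 4 reflections, so Aut(C_4) ≅ D_4 of order 8.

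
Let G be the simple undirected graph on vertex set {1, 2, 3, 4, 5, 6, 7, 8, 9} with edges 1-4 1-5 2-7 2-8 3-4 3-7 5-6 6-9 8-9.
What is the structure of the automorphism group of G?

the dihedral group of order 18

Every vertex has degree 2 and the graph is connected, so G is the 9-cycle C_9. The automorphisms of the 9-cycle are exactly the symmetries of a regular 9-gon: the dihedral group D_9, |D_9| = 18.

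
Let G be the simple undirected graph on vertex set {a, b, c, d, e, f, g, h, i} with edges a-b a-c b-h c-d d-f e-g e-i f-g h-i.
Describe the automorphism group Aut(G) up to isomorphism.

Every vertex has degree 2 and the graph is connected, so G is the 9-cycle C_9. The automorphisms of the 9-cycle are exactly the symmetries of a regular 9-gon: the dihedral group D_9, |D_9| = 18.

the dihedral group of order 18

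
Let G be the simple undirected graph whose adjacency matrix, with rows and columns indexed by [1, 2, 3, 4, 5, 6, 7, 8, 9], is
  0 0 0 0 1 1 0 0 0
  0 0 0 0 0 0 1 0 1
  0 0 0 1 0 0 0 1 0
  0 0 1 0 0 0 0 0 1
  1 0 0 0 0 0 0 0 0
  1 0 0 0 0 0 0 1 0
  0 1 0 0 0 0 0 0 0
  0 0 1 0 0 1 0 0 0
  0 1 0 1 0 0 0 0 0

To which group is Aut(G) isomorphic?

The degree sequence is [2, 2, 2, 2, 1, 2, 1, 2, 2]; the two degree-1 vertices 5 and 7 are the ends of a path, so G = P_9. The only nontrivial automorphism of a path is the end-to-end reflection, so Aut(G) ≅ Z_2.

Z_2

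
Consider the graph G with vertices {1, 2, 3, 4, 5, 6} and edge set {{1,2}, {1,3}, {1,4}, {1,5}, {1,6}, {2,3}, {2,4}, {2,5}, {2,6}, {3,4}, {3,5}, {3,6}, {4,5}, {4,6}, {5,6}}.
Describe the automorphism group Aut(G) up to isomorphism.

the symmetric group on 6 letters

All 6 vertices are pairwise adjacent: G = K_6. Any permutation of the 6 vertices preserves K_6, so Aut(K_6) = S_6 of order 6! = 720.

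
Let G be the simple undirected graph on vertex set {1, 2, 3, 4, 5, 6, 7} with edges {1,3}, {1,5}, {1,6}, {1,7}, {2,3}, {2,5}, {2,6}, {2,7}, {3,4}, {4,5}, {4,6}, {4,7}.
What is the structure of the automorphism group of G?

S_3 × S_4

The vertices split by degree into {1, 2, 4} (degree 4) and {3, 5, 6, 7} (degree 3); every edge runs between the two parts, so G is the complete bipartite graph K_{3,4}. Automorphisms preserve the bipartition setwise (since the parts differ in size) and act as S_3 × S_4 within it; |Aut| = 144.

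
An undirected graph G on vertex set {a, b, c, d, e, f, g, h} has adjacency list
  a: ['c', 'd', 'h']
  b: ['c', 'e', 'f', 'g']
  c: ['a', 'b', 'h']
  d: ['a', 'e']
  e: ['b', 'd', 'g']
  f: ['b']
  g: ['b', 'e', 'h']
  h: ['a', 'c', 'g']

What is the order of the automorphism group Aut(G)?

The degree sequence is [3, 4, 3, 2, 3, 1, 3, 3]. Checking the degree-preserving permutations of the vertex set shows that none except the identity preserves every edge, so Aut(G) is trivial.

1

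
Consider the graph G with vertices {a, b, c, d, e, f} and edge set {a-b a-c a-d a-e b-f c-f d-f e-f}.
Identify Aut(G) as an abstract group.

S_2 × S_4

The vertices split by degree into {a, f} (degree 4) and {b, c, d, e} (degree 2); every edge runs between the two parts, so G is the complete bipartite graph K_{2,4}. Automorphisms preserve the bipartition setwise (since the parts differ in size) and act as S_2 × S_4 within it; |Aut| = 48.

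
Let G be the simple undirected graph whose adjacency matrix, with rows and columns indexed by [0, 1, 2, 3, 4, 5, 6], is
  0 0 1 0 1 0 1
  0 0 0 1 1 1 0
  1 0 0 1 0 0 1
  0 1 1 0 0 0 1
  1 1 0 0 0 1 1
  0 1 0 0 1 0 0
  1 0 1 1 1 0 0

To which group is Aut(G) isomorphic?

{e}

The degree sequence is [3, 3, 3, 3, 4, 2, 4]. Checking the degree-preserving permutations of the vertex set shows that none except the identity preserves every edge, so Aut(G) is trivial.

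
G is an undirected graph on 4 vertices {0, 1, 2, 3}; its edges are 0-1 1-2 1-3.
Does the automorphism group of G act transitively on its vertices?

No

Vertex 1 is the only vertex of degree 3, so every automorphism fixes it; G is not vertex-transitive.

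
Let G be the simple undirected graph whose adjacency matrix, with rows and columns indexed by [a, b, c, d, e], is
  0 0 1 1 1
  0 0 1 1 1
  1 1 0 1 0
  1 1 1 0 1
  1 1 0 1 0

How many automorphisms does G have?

Vertex d is the unique vertex of degree 4; the remaining 4 vertices each have degree 3 and induce a cycle, so G is the wheel on 5 vertices with hub d. Every automorphism fixes the hub and acts on the rim 4-cycle, so Aut(G) ≅ Aut(C_4) = D_4 of order 8.

8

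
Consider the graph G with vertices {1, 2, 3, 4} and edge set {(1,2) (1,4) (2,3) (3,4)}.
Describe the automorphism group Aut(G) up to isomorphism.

the dihedral group of order 8

G is 2-regular and connected on 4 vertices, i.e. the cycle C_4. The automorphisms of the 4-cycle are exactly the symmetries of a regular 4-gon: the dihedral group D_4, |D_4| = 8.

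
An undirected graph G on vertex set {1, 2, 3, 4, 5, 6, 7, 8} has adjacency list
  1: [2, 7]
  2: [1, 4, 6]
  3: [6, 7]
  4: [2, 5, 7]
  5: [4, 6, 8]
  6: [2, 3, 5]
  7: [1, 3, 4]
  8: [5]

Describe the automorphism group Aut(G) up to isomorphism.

1

The degree sequence is [2, 3, 2, 3, 3, 3, 3, 1]. Checking the degree-preserving permutations of the vertex set shows that none except the identity preserves every edge, so Aut(G) is trivial.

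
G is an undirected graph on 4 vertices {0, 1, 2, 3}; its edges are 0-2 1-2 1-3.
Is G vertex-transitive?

Automorphisms preserve degree, but G has vertices of degree 1 and vertices of degree 2; no automorphism maps one to the other, so G is not vertex-transitive.

No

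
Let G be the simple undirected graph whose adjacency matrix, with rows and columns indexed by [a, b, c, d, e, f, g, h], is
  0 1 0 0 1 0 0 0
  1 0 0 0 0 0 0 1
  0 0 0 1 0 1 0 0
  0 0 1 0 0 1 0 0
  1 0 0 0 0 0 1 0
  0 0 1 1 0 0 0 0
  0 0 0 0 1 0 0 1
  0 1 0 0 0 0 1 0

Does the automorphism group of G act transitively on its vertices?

G has two connected components, {a, b, e, g, h} and {c, d, f}; each is 2-regular, so G = C_5 ⊔ C_3. The orbit of a under Aut(G) is {a, b, e, g, h}, which does not contain c, so G is not vertex-transitive.

No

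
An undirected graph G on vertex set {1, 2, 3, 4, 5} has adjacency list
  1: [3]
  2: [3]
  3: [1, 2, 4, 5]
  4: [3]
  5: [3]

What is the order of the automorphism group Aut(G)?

Vertex 3 has degree 4 and every other vertex has degree 1, so G is the star K_{1,4} with centre 3. Any automorphism fixes the centre and permutes the 4 leaves freely, so Aut(G) ≅ S_4 of order 4! = 24.

24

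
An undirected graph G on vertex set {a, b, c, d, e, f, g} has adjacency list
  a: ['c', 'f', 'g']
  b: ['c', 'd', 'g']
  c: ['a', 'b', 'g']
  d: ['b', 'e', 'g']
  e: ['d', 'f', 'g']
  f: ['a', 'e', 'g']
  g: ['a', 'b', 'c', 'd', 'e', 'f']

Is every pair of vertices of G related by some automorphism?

No

Vertex g is the only vertex of degree 6, so every automorphism fixes it; G is not vertex-transitive.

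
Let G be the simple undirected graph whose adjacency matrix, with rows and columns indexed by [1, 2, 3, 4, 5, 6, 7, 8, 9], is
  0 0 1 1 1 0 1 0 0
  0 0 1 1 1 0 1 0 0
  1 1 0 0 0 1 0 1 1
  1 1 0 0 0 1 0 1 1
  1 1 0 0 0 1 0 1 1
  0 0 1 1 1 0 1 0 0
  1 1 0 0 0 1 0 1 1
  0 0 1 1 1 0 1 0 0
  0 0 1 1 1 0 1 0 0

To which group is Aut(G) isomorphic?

S_5 × S_4

The vertices split by degree into {3, 4, 5, 7} (degree 5) and {1, 2, 6, 8, 9} (degree 4); every edge runs between the two parts, so G is the complete bipartite graph K_{4,5}. Automorphisms preserve the bipartition setwise (since the parts differ in size) and act as S_5 × S_4 within it; |Aut| = 2880.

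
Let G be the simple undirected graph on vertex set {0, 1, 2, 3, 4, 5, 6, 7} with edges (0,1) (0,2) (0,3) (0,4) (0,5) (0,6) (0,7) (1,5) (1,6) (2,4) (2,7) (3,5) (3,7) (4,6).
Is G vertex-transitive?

Vertex 0 is the only vertex of degree 7, so every automorphism fixes it; G is not vertex-transitive.

No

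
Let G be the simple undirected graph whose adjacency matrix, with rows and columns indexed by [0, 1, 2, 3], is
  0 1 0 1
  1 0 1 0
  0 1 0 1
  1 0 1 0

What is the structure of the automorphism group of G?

the hyperoctahedral group B_2

G is 2-regular and bipartite on 2^2 = 4 vertices with girth 4; it is the hypercube graph Q_2. Aut(Q_2) consists of the signed permutations of the 2 coordinate axes: 2! permutations times 2^2 sign flips, so |Aut| = 2^2·2! = 8.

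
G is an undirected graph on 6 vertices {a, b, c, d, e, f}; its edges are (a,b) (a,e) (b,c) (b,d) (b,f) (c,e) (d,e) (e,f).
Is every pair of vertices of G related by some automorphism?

Automorphisms preserve degree, but G has vertices of degree 2 and vertices of degree 4; no automorphism maps one to the other, so G is not vertex-transitive.

No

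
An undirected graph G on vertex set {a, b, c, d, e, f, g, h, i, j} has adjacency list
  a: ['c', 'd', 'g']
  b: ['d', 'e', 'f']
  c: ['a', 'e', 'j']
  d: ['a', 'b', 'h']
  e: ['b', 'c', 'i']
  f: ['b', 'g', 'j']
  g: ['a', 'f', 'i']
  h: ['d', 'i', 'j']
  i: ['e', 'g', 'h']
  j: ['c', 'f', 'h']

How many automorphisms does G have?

G is 3-regular on 10 vertices with no triangles and no 4-cycles (girth 5): this is the Petersen graph. Viewing the Petersen graph as the Kneser graph K(5,2) — vertices are 2-subsets of {1,…,5}, edges join disjoint pairs — its automorphisms are exactly the permutations of the 5-element set, so Aut ≅ S_5 of order 120.

120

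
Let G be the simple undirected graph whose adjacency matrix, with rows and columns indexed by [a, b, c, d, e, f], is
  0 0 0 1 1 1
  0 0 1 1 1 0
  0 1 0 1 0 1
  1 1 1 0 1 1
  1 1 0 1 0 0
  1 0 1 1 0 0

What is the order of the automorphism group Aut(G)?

10

Vertex d is the unique vertex of degree 5; the remaining 5 vertices each have degree 3 and induce a cycle, so G is the wheel on 6 vertices with hub d. With the hub fixed, the remaining symmetry is that of the rim cycle C_5, giving the dihedral group D_5.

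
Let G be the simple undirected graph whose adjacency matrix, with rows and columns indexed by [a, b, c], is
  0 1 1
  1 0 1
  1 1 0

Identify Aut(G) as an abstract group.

S_3

All 3 vertices are pairwise adjacent: G = K_3. Any permutation of the 3 vertices preserves K_3, so Aut(K_3) = S_3 of order 3! = 6.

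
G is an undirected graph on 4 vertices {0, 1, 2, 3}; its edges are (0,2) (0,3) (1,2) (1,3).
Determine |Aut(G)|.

8

G is 2-regular and connected on 4 vertices, i.e. the cycle C_4. The automorphisms of the 4-cycle are exactly the symmetries of a regular 4-gon: the dihedral group D_4, |D_4| = 8.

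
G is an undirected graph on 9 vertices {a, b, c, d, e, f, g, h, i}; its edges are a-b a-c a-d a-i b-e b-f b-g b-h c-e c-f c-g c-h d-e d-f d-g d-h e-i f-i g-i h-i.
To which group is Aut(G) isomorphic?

The vertices split by degree into {b, c, d, i} (degree 5) and {a, e, f, g, h} (degree 4); every edge runs between the two parts, so G is the complete bipartite graph K_{4,5}. The parts have unequal sizes, so no automorphism swaps them; each part is permuted independently, giving S_4 × S_5 of order 4!·5! = 2880.

S_4 × S_5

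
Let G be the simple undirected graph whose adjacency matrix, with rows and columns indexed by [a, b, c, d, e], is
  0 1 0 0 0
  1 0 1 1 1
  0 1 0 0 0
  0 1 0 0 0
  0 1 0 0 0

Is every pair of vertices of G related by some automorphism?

No

Vertex b is the only vertex of degree 4, so every automorphism fixes it; G is not vertex-transitive.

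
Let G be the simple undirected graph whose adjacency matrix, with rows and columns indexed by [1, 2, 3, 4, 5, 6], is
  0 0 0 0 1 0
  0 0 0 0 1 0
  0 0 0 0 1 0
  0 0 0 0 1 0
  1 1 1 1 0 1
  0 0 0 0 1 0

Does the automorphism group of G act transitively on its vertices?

No

Vertex 5 is the only vertex of degree 5, so every automorphism fixes it; G is not vertex-transitive.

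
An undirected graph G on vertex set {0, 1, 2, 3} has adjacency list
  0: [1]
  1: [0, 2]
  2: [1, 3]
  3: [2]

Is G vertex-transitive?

No

Automorphisms preserve degree, but G has vertices of degree 1 and vertices of degree 2; no automorphism maps one to the other, so G is not vertex-transitive.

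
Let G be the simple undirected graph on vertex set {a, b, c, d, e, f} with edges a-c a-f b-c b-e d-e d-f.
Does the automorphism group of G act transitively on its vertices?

Yes

G is 2-regular and connected on 6 vertices, i.e. the cycle C_6. The automorphisms of the 6-cycle are exactly the symmetries of a regular 6-gon: the dihedral group D_6, |D_6| = 12. Under this action every vertex can be carried to every other, so G is vertex-transitive.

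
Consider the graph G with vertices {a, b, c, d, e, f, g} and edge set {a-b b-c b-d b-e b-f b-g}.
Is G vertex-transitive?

No

Vertex b is the only vertex of degree 6, so every automorphism fixes it; G is not vertex-transitive.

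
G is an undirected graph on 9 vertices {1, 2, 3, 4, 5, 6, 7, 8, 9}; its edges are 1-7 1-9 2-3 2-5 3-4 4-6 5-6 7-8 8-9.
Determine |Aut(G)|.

80

G has two connected components, {2, 3, 4, 5, 6} and {1, 7, 8, 9}; each is 2-regular, so G = C_5 ⊔ C_4. The components are non-isomorphic (different sizes), so Aut(G) = Aut(C_4) × Aut(C_5) = D_4 × D_5 of order 8·10 = 80.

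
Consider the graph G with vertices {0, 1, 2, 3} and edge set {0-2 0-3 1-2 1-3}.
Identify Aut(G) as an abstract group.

Every vertex has degree 2 and the graph is connected, so G is the 4-cycle C_4. C_4 has 4 rotations and 4 reflections, so Aut(C_4) ≅ D_4 of order 8.

the dihedral group of order 8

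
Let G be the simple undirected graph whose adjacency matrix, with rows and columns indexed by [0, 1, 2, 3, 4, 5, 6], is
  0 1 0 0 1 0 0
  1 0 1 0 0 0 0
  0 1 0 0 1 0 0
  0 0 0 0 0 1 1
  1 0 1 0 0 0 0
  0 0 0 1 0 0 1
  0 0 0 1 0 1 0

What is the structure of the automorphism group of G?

D_3 × D_4

G has two connected components, {0, 1, 2, 4} and {3, 5, 6}; each is 2-regular, so G = C_4 ⊔ C_3. The components are non-isomorphic (different sizes), so Aut(G) = Aut(C_3) × Aut(C_4) = D_3 × D_4 of order 6·8 = 48.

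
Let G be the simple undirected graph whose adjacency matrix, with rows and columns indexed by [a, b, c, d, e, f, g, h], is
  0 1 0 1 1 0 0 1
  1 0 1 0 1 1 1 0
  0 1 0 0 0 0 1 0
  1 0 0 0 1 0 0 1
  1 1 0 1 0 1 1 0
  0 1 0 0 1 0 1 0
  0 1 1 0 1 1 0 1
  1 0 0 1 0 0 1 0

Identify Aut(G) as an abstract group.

The degree sequence is [4, 5, 2, 3, 5, 3, 5, 3]. Checking the degree-preserving permutations of the vertex set shows that none except the identity preserves every edge, so Aut(G) is trivial.

1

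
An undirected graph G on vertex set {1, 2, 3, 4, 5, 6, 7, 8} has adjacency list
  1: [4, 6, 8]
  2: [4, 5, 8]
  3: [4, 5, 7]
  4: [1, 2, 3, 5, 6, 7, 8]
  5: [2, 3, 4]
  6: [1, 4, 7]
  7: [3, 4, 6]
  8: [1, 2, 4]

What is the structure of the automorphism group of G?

D_7

Vertex 4 is the unique vertex of degree 7; the remaining 7 vertices each have degree 3 and induce a cycle, so G is the wheel on 8 vertices with hub 4. Every automorphism fixes the hub and acts on the rim 7-cycle, so Aut(G) ≅ Aut(C_7) = D_7 of order 14.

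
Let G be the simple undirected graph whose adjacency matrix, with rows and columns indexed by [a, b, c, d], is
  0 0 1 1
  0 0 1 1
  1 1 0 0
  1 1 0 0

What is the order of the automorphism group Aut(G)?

8

G is 2-regular and bipartite on 2^2 = 4 vertices with girth 4; it is the hypercube graph Q_2. Aut(Q_2) consists of the signed permutations of the 2 coordinate axes: 2! permutations times 2^2 sign flips, so |Aut| = 2^2·2! = 8.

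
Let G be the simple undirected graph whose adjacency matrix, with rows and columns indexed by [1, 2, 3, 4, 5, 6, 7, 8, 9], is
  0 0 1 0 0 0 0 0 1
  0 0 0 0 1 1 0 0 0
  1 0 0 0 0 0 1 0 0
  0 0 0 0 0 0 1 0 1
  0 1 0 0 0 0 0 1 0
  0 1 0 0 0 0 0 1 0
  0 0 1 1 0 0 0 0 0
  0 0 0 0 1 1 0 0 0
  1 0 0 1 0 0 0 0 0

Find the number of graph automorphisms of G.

80

G has two connected components, {1, 3, 4, 7, 9} and {2, 5, 6, 8}; each is 2-regular, so G = C_5 ⊔ C_4. No automorphism exchanges components of different sizes, hence Aut(G) is the direct product D_5 × D_4, order 80.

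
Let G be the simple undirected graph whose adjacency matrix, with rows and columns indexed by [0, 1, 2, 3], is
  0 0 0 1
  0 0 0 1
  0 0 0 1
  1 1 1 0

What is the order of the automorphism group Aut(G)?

6

Vertex 3 has degree 3 and every other vertex has degree 1, so G is the star K_{1,3} with centre 3. Any automorphism fixes the centre and permutes the 3 leaves freely, so Aut(G) ≅ S_3 of order 3! = 6.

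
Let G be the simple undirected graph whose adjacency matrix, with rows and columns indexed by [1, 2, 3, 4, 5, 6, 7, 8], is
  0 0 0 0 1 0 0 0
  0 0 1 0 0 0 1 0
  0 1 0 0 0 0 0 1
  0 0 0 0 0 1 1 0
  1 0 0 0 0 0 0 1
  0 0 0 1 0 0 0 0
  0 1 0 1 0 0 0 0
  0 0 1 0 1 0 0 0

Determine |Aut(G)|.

2

The degree sequence is [1, 2, 2, 2, 2, 1, 2, 2]; the two degree-1 vertices 1 and 6 are the ends of a path, so G = P_8. The only nontrivial automorphism of a path is the end-to-end reflection, so Aut(G) ≅ Z_2.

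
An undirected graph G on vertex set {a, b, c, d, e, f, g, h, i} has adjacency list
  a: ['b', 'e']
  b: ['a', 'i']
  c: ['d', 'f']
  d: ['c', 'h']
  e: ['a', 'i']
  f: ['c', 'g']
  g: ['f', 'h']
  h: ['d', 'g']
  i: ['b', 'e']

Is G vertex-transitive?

G has two connected components, {c, d, f, g, h} and {a, b, e, i}; each is 2-regular, so G = C_5 ⊔ C_4. The orbit of a under Aut(G) is {a, b, e, i}, which does not contain c, so G is not vertex-transitive.

No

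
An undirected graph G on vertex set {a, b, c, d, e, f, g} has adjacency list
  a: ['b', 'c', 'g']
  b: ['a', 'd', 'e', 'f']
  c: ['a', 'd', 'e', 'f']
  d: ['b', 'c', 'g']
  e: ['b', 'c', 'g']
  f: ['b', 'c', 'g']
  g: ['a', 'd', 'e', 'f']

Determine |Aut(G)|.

The vertices split by degree into {b, c, g} (degree 4) and {a, d, e, f} (degree 3); every edge runs between the two parts, so G is the complete bipartite graph K_{3,4}. The parts have unequal sizes, so no automorphism swaps them; each part is permuted independently, giving S_3 × S_4 of order 3!·4! = 144.

144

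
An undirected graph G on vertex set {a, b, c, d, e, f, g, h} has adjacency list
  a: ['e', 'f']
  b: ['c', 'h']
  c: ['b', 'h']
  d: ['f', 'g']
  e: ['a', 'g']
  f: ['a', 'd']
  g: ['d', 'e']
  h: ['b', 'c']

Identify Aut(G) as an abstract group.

D_3 × D_5

G has two connected components, {a, d, e, f, g} and {b, c, h}; each is 2-regular, so G = C_5 ⊔ C_3. No automorphism exchanges components of different sizes, hence Aut(G) is the direct product D_3 × D_5, order 60.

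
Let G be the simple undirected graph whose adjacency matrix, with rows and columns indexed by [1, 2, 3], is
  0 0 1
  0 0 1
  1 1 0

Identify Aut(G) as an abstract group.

The degree sequence is [1, 1, 2]; the two degree-1 vertices 1 and 2 are the ends of a path, so G = P_3. A path has exactly one nontrivial symmetry — reversal — giving Aut(G) of order 2.

Z_2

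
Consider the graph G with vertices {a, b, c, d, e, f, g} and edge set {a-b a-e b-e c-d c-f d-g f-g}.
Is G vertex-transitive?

G has two connected components, {c, d, f, g} and {a, b, e}; each is 2-regular, so G = C_4 ⊔ C_3. The orbit of a under Aut(G) is {a, b, e}, which does not contain c, so G is not vertex-transitive.

No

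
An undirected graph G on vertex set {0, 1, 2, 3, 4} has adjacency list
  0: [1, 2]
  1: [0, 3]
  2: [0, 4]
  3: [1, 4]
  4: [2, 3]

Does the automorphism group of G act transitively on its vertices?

G is 2-regular and connected on 5 vertices, i.e. the cycle C_5. C_5 has 5 rotations and 5 reflections, so Aut(C_5) ≅ D_5 of order 10. Under this action every vertex can be carried to every other, so G is vertex-transitive.

Yes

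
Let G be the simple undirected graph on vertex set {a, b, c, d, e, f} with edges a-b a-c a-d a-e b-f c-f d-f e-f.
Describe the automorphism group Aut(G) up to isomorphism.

S_4 × S_2

The vertices split by degree into {a, f} (degree 4) and {b, c, d, e} (degree 2); every edge runs between the two parts, so G is the complete bipartite graph K_{2,4}. The parts have unequal sizes, so no automorphism swaps them; each part is permuted independently, giving S_4 × S_2 of order 4!·2! = 48.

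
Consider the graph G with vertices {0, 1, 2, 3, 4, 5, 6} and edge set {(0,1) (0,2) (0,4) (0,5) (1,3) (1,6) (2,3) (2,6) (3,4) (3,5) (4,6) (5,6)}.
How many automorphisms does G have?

144

The vertices split by degree into {0, 3, 6} (degree 4) and {1, 2, 4, 5} (degree 3); every edge runs between the two parts, so G is the complete bipartite graph K_{3,4}. Automorphisms preserve the bipartition setwise (since the parts differ in size) and act as S_4 × S_3 within it; |Aut| = 144.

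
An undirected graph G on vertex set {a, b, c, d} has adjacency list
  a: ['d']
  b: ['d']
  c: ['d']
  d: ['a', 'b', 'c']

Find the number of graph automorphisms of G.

Vertex d has degree 3 and every other vertex has degree 1, so G is the star K_{1,3} with centre d. The 3 leaves are pairwise interchangeable while the centre is fixed, giving Aut(G) = S_3.

6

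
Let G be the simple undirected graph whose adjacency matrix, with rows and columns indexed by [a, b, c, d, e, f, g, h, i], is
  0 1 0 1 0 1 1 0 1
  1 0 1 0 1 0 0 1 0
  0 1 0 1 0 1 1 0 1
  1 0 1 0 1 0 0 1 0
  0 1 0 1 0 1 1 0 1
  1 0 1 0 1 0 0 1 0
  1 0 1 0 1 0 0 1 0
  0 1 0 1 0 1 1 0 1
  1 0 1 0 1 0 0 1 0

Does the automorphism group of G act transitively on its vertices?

Automorphisms preserve degree, but G has vertices of degree 4 and vertices of degree 5; no automorphism maps one to the other, so G is not vertex-transitive.

No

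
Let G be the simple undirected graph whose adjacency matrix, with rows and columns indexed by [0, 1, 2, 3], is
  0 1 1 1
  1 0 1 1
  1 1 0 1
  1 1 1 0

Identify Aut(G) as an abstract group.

Every vertex has degree 3, so G is the complete graph K_4. Any permutation of the 4 vertices preserves K_4, so Aut(K_4) = S_4 of order 4! = 24.

S_4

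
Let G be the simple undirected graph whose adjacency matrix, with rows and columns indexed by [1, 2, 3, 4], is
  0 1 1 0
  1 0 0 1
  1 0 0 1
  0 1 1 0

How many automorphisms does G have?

G is 2-regular and bipartite on 2^2 = 4 vertices with girth 4; it is the hypercube graph Q_2. Aut(Q_2) consists of the signed permutations of the 2 coordinate axes: 2! permutations times 2^2 sign flips, so |Aut| = 2^2·2! = 8.

8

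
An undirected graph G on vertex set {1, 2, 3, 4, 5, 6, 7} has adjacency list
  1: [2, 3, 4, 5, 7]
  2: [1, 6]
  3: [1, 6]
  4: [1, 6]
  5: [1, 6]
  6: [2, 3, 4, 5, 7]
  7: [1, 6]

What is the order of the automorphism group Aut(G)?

The vertices split by degree into {1, 6} (degree 5) and {2, 3, 4, 5, 7} (degree 2); every edge runs between the two parts, so G is the complete bipartite graph K_{2,5}. Automorphisms preserve the bipartition setwise (since the parts differ in size) and act as S_2 × S_5 within it; |Aut| = 240.

240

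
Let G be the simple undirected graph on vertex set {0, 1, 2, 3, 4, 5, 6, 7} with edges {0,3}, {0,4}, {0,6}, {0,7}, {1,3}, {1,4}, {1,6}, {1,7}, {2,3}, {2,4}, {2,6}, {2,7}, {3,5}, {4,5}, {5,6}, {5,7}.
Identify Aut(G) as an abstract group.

G is 4-regular and bipartite with parts {3, 4, 6, 7} and {0, 1, 2, 5} (each part is independent and every cross-pair is an edge), so G = K_{4,4}. Each part can be permuted independently (S_4 × S_4) and the two equal-size parts can also be swapped, giving (S_4 × S_4) ⋊ Z_2 of order 2·(4!)² = 1152.

S_4 ≀ Z_2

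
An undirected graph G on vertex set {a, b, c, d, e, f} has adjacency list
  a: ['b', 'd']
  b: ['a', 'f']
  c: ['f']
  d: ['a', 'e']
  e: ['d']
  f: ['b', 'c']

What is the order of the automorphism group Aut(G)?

2

The degree sequence is [2, 2, 1, 2, 1, 2]; the two degree-1 vertices c and e are the ends of a path, so G = P_6. The only nontrivial automorphism of a path is the end-to-end reflection, so Aut(G) ≅ Z_2.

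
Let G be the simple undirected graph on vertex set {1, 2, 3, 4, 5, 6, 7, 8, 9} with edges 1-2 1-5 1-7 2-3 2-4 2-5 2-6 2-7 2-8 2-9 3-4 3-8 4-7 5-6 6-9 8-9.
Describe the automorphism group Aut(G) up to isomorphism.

Vertex 2 is the unique vertex of degree 8; the remaining 8 vertices each have degree 3 and induce a cycle, so G is the wheel on 9 vertices with hub 2. With the hub fixed, the remaining symmetry is that of the rim cycle C_8, giving the dihedral group D_8.

D_8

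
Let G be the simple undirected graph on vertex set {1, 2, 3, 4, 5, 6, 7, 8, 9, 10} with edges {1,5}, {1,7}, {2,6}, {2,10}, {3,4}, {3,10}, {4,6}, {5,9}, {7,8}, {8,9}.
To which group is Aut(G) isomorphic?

(D_5 × D_5) ⋊ Z_2

G has two connected components, {1, 5, 7, 8, 9} and {2, 3, 4, 6, 10}; each is 2-regular, so G = C_5 ⊔ C_5. With two isomorphic components, Aut(G) = Aut(C_5) ≀ S_2 = (D_5 × D_5) ⋊ Z_2: permute each cycle by D_5, then optionally swap the two cycles. Order 2·(2·5)² = 200.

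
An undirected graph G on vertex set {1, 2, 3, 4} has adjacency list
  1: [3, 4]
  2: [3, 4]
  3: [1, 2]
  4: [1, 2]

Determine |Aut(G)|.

8

G is 2-regular and bipartite on 2^2 = 4 vertices with girth 4; it is the hypercube graph Q_2. The symmetry group of the 2-cube is the hyperoctahedral group B_2 = Z_2 ≀ S_2, of order 2^2·2! = 8.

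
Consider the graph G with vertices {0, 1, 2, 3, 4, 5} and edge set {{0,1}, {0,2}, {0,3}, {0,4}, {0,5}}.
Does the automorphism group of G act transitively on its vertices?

No

Vertex 0 is the only vertex of degree 5, so every automorphism fixes it; G is not vertex-transitive.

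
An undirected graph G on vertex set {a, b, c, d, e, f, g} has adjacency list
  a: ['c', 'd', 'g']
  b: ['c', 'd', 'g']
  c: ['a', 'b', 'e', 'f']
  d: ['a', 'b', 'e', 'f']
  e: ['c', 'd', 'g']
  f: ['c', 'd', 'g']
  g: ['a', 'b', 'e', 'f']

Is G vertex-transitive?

Automorphisms preserve degree, but G has vertices of degree 3 and vertices of degree 4; no automorphism maps one to the other, so G is not vertex-transitive.

No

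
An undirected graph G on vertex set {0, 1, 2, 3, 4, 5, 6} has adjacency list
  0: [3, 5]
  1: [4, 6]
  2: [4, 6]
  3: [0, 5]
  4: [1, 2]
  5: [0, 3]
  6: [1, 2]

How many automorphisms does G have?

G has two connected components, {1, 2, 4, 6} and {0, 3, 5}; each is 2-regular, so G = C_4 ⊔ C_3. No automorphism exchanges components of different sizes, hence Aut(G) is the direct product D_4 × D_3, order 48.

48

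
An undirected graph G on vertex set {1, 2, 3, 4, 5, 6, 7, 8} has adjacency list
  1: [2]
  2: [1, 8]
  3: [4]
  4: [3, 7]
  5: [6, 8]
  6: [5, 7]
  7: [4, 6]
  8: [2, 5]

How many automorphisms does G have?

2

The degree sequence is [1, 2, 1, 2, 2, 2, 2, 2]; the two degree-1 vertices 1 and 3 are the ends of a path, so G = P_8. The only nontrivial automorphism of a path is the end-to-end reflection, so Aut(G) ≅ Z_2.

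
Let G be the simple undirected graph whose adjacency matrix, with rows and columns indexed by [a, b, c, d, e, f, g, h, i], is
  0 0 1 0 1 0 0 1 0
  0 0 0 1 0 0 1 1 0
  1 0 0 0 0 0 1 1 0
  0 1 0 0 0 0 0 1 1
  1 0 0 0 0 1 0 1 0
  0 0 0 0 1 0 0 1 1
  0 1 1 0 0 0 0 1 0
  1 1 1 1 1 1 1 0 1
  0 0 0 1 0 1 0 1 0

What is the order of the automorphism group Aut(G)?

16

Vertex h is the unique vertex of degree 8; the remaining 8 vertices each have degree 3 and induce a cycle, so G is the wheel on 9 vertices with hub h. Every automorphism fixes the hub and acts on the rim 8-cycle, so Aut(G) ≅ Aut(C_8) = D_8 of order 16.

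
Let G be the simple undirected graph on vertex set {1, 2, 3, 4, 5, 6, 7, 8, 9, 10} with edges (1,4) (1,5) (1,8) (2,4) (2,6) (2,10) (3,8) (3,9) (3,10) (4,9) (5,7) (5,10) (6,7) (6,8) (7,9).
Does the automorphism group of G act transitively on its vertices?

G is 3-regular on 10 vertices with no triangles and no 4-cycles (girth 5): this is the Petersen graph. It is a classical fact that the Petersen graph has automorphism group S_5 (order 120), arising from its description as the Kneser graph K(5,2). This group acts transitively on the 10 vertices.

Yes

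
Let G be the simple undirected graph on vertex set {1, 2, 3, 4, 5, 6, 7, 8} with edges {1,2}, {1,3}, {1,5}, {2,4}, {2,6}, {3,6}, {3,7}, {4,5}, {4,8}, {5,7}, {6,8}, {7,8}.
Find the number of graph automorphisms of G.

G is 3-regular and bipartite on 2^3 = 8 vertices with girth 4; it is the hypercube graph Q_3. The symmetry group of the 3-cube is the hyperoctahedral group B_3 = Z_2 ≀ S_3, of order 2^3·3! = 48.

48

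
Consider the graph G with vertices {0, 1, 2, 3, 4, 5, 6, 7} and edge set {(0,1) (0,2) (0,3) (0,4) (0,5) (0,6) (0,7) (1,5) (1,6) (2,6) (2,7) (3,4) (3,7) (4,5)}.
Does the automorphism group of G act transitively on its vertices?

No

Vertex 0 is the only vertex of degree 7, so every automorphism fixes it; G is not vertex-transitive.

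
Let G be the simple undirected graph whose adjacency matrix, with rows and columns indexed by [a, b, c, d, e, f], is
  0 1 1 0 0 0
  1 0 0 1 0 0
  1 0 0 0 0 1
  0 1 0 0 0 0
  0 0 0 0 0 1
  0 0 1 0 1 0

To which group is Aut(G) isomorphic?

C_2

The degree sequence is [2, 2, 2, 1, 1, 2]; the two degree-1 vertices d and e are the ends of a path, so G = P_6. The only nontrivial automorphism of a path is the end-to-end reflection, so Aut(G) ≅ Z_2.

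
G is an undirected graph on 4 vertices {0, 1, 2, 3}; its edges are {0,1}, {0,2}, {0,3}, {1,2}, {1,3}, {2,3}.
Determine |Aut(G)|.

All 4 vertices are pairwise adjacent: G = K_4. Every bijection on the vertex set is an automorphism of K_4; hence Aut(K_4) ≅ S_4, order 24.

24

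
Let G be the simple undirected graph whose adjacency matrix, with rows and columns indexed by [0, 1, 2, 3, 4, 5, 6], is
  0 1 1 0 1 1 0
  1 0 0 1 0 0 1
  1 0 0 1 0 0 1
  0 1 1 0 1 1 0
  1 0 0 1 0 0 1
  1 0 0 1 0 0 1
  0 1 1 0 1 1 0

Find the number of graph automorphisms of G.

144

The vertices split by degree into {0, 3, 6} (degree 4) and {1, 2, 4, 5} (degree 3); every edge runs between the two parts, so G is the complete bipartite graph K_{3,4}. Automorphisms preserve the bipartition setwise (since the parts differ in size) and act as S_3 × S_4 within it; |Aut| = 144.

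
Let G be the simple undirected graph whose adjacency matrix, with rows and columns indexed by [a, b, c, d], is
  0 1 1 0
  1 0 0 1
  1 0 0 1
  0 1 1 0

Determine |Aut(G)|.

8

Every vertex has degree 2 and the graph is connected, so G is the 4-cycle C_4. The automorphisms of the 4-cycle are exactly the symmetries of a regular 4-gon: the dihedral group D_4, |D_4| = 8.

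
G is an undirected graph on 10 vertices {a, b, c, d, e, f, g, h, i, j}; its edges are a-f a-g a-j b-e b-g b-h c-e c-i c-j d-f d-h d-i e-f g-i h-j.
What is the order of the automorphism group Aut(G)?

G is 3-regular on 10 vertices with no triangles and no 4-cycles (girth 5): this is the Petersen graph. Viewing the Petersen graph as the Kneser graph K(5,2) — vertices are 2-subsets of {1,…,5}, edges join disjoint pairs — its automorphisms are exactly the permutations of the 5-element set, so Aut ≅ S_5 of order 120.

120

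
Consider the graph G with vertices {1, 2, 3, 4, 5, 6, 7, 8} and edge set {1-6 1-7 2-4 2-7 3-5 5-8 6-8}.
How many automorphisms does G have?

2

The degree sequence is [2, 2, 1, 1, 2, 2, 2, 2]; the two degree-1 vertices 3 and 4 are the ends of a path, so G = P_8. The only nontrivial automorphism of a path is the end-to-end reflection, so Aut(G) ≅ Z_2.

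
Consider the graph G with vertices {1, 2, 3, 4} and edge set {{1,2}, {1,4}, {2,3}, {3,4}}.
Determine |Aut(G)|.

Every vertex has degree 2 and the graph is connected, so G is the 4-cycle C_4. C_4 has 4 rotations and 4 reflections, so Aut(C_4) ≅ D_4 of order 8.

8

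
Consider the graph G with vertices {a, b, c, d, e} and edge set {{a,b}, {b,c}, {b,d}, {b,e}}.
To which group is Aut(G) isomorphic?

Vertex b has degree 4 and every other vertex has degree 1, so G is the star K_{1,4} with centre b. Any automorphism fixes the centre and permutes the 4 leaves freely, so Aut(G) ≅ S_4 of order 4! = 24.

S_4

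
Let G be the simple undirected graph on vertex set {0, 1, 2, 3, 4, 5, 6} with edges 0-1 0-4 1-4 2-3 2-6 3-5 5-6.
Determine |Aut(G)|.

48

G has two connected components, {2, 3, 5, 6} and {0, 1, 4}; each is 2-regular, so G = C_4 ⊔ C_3. The components are non-isomorphic (different sizes), so Aut(G) = Aut(C_4) × Aut(C_3) = D_4 × D_3 of order 8·6 = 48.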